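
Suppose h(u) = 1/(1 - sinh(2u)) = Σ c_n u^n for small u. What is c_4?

Let u equal the inner series; expand the outer function in u and truncate.
h(0) = 1
h′(0) = 2
h′′(0) = 8
h′′′(0) = 56
h^(4)(0) = 512
So c_4 = h^(4)(0)/4! = 64/3.

64/3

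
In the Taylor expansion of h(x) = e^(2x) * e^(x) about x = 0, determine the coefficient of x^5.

81/40

Multiply the two series term by term and collect like powers.
h(0) = 1
h′(0) = 3
h′′(0) = 9
h′′′(0) = 27
h^(4)(0) = 81
h^(5)(0) = 243
So c_5 = h^(5)(0)/5! = 81/40.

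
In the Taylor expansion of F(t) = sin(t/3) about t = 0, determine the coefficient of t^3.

-1/162

Differentiate repeatedly and evaluate at the center.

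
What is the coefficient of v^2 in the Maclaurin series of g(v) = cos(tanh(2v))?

-2

Compose series: expand the inner function first, then feed it into the outer expansion.
g(0) = 1
g′(0) = 0
g′′(0) = -4
So c_2 = g′′(0)/2! = -2.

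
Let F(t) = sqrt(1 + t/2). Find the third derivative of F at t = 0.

3/64

The coefficient of t^3 in the expansion is 1/128, so F′′′(0) = 3! * (1/128) = 3/64.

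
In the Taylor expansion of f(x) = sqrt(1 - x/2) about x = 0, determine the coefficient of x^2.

[x^0] = 1;  [x^1] = -1/4;  [x^2] = -1/32.

-1/32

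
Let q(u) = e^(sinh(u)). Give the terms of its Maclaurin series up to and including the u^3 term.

u^3/3 + u^2/2 + u + 1

Let u equal the inner series; expand the outer function in u and truncate.
[u^0] = 1;  [u^1] = 1;  [u^2] = 1/2;  [u^3] = 1/3.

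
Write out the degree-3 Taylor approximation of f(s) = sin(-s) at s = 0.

s^3/6 - s

f(0) = 0
f′(0) = -1
f′′(0) = 0
f′′′(0) = 1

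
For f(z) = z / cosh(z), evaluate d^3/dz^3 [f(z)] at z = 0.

-3

Divide the numerator series by the denominator series (power-series long division).
The coefficient of z^3 in the expansion is -1/2, so f′′′(0) = 3! * (-1/2) = -3.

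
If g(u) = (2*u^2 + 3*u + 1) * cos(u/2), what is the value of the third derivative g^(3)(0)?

-9/4

Multiply each power in the prefactor through the base expansion.
The coefficient of u^3 in the expansion is -3/8, so g′′′(0) = 3! * (-3/8) = -9/4.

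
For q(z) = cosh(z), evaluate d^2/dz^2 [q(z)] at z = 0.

Use the known series and substitute for the argument.
The coefficient of z^2 in the expansion is 1/2, so q′′(0) = 2! * (1/2) = 1.

1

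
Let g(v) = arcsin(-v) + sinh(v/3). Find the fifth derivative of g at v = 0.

-2186/243

Combine the two series term by term.
The coefficient of v^5 in the expansion is -1093/14580, so g^(5)(0) = 5! * (-1093/14580) = -2186/243.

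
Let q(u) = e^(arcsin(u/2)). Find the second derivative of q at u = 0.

Substitute the inner expansion into the outer series and collect powers.
The coefficient of u^2 in the expansion is 1/8, so q′′(0) = 2! * (1/8) = 1/4.

1/4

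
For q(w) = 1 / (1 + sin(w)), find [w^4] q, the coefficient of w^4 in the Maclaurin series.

2/3

Write 1/(1+u) = 1 - u + u^2 - u^3 + ... and substitute the series for u.
[w^0] = 1;  [w^1] = -1;  [w^2] = 1;  [w^3] = -5/6;  [w^4] = 2/3.
So c_4 = q^(4)(0)/4! = 2/3.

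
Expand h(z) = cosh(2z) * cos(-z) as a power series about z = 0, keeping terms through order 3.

3*z^2/2 + 1

Take the Cauchy product of the two expansions.
h(0) = 1
h′(0) = 0
h′′(0) = 3
h′′′(0) = 0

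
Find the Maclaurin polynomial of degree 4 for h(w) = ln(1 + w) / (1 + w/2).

-2*w^4/3 + 5*w^3/6 - w^2 + w

Multiply the two series term by term and collect like powers.
h(0) = 0
h′(0) = 1
h′′(0) = -2
h′′′(0) = 5
h^(4)(0) = -16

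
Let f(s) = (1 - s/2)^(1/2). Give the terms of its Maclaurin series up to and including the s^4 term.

-5*s^4/2048 - s^3/128 - s^2/32 - s/4 + 1

Differentiate repeatedly and evaluate at the center.
f(0) = 1
f′(0) = -1/4
f′′(0) = -1/16
f′′′(0) = -3/64
f^(4)(0) = -15/256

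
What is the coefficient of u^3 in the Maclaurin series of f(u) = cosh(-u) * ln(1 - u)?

Take the Cauchy product of the two expansions.
f(0) = 0
f′(0) = -1
f′′(0) = -1
f′′′(0) = -5
Dividing each by k! gives the coefficients c_0, ..., c_3.

-5/6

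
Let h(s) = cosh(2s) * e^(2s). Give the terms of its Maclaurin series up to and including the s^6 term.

Take the Cauchy product of the two expansions.
h(0) = 1
h′(0) = 2
h′′(0) = 8
h′′′(0) = 32
h^(4)(0) = 128
h^(5)(0) = 512
h^(6)(0) = 2048

128*s^6/45 + 64*s^5/15 + 16*s^4/3 + 16*s^3/3 + 4*s^2 + 2*s + 1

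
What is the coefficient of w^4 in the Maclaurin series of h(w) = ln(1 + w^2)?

-1/2

h(0) = 0
h′(0) = 0
h′′(0) = 2
h′′′(0) = 0
h^(4)(0) = -12
Dividing each by k! gives the coefficients c_0, ..., c_4.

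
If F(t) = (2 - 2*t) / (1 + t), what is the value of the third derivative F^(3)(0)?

-24

Shift and add copies of the series according to the polynomial's terms.
The coefficient of t^3 in the expansion is -4, so F′′′(0) = 3! * (-4) = -24.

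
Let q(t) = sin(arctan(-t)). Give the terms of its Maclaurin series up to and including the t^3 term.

t^3/2 - t

Compose series: expand the inner function first, then feed it into the outer expansion.
q(0) = 0
q′(0) = -1
q′′(0) = 0
q′′′(0) = 3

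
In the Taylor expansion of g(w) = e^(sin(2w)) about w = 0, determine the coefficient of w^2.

Let u equal the inner series; expand the outer function in u and truncate.
g(0) = 1
g′(0) = 2
g′′(0) = 4
So c_2 = g′′(0)/2! = 2.

2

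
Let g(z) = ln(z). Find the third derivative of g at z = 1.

2

The coefficient of (z - 1)^3 in the expansion is 1/3, so g′′′(1) = 3! * (1/3) = 2.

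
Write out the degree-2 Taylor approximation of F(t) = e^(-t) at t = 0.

F(0) = 1
F′(0) = -1
F′′(0) = 1

t^2/2 - t + 1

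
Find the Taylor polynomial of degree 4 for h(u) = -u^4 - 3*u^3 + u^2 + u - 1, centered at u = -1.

h(-1) = 1
h′(-1) = -6
h′′(-1) = 8
h′′′(-1) = 6
h^(4)(-1) = -24

-(u + 1)^4 + (u + 1)^3 + 4*(u + 1)^2 - 6*(u + 1) + 1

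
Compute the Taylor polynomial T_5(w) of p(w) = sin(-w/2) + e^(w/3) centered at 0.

-211*w^5/933120 + w^4/1944 + 35*w^3/1296 + w^2/18 - w/6 + 1

Combine the two series term by term.
[w^0] = 1;  [w^1] = -1/6;  [w^2] = 1/18;  [w^3] = 35/1296;  [w^4] = 1/1944;  [w^5] = -211/933120.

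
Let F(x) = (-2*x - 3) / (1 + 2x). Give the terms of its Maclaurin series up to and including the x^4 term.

Distribute the polynomial across the series and collect like powers.
[x^0] = -3;  [x^1] = 4;  [x^2] = -8;  [x^3] = 16;  [x^4] = -32.

-32*x^4 + 16*x^3 - 8*x^2 + 4*x - 3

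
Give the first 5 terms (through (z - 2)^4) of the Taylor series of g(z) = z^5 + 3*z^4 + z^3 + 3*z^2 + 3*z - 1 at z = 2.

13*(z - 2)^4 + 65*(z - 2)^3 + 161*(z - 2)^2 + 203*(z - 2) + 105

g(2) = 105
g′(2) = 203
g′′(2) = 322
g′′′(2) = 390
g^(4)(2) = 312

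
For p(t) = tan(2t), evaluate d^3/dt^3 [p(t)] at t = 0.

The coefficient of t^3 in the expansion is 8/3, so p′′′(0) = 3! * (8/3) = 16.

16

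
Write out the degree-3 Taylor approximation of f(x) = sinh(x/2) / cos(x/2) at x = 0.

x^3/12 + x/2

Write the quotient as an unknown series and match coefficients against numerator = denominator · series.
f(0) = 0
f′(0) = 1/2
f′′(0) = 0
f′′′(0) = 1/2
Dividing each by k! gives the coefficients c_0, ..., c_3.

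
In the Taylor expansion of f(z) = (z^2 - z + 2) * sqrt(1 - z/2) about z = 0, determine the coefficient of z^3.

-15/64

Distribute the polynomial across the series and collect like powers.
f(0) = 2
f′(0) = -3/2
f′′(0) = 19/8
f′′′(0) = -45/32
So c_3 = f′′′(0)/3! = -15/64.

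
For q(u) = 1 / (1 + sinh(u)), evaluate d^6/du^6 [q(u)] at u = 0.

Expand as Σ (-1)^k u^k with u equal to the inner function's series.
The coefficient of u^6 in the expansion is 77/45, so q^(6)(0) = 6! * (77/45) = 1232.

1232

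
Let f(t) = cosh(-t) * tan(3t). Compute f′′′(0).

Write out both Maclaurin series and multiply, keeping only the needed powers.
The coefficient of t^3 in the expansion is 21/2, so f′′′(0) = 3! * (21/2) = 63.

63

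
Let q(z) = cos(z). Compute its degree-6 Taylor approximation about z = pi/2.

-(z - pi/2)^5/120 + (z - pi/2)^3/6 - (z - pi/2)

q(pi/2) = 0
q′(pi/2) = -1
q′′(pi/2) = 0
q′′′(pi/2) = 1
q^(4)(pi/2) = 0
q^(5)(pi/2) = -1
q^(6)(pi/2) = 0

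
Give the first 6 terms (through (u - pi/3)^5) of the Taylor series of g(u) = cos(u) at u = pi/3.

Use the known series and substitute for the argument.
g(pi/3) = 1/2
g′(pi/3) = -sqrt(3)/2
g′′(pi/3) = -1/2
g′′′(pi/3) = sqrt(3)/2
g^(4)(pi/3) = 1/2
g^(5)(pi/3) = -sqrt(3)/2

-sqrt(3)*(u - pi/3)^5/240 + (u - pi/3)^4/48 + sqrt(3)*(u - pi/3)^3/12 - (u - pi/3)^2/4 - sqrt(3)*(u - pi/3)/2 + 1/2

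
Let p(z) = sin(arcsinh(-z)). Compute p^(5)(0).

-20

Plug the Maclaurin series of the inner function into that of the outer and collect terms.
From the series, [z^5] p = -1/6; multiply by 5! = 120 to get -20.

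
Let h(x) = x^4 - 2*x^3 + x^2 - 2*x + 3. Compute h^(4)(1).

24

Compute the successive derivatives at the expansion point and divide by k!.
From the series, [(x - 1)^4] h = 1; multiply by 4! = 24 to get 24.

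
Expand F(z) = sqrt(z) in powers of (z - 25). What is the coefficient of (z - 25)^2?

-1/1000

F(25) = 5
F′(25) = 1/10
F′′(25) = -1/500
Dividing each by k! gives the coefficients c_0, ..., c_2.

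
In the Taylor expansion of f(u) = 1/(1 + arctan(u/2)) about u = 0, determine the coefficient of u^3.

Let u equal the inner series; expand the outer function in u and truncate.
[u^0] = 1;  [u^1] = -1/2;  [u^2] = 1/4;  [u^3] = -1/12.
So c_3 = f′′′(0)/3! = -1/12.

-1/12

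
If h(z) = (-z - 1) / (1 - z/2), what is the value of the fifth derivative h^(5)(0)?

Shift and add copies of the series according to the polynomial's terms.
From the series, [z^5] h = -3/32; multiply by 5! = 120 to get -45/4.

-45/4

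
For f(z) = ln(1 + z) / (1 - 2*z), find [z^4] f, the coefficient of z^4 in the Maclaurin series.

77/12

Multiply the numerator's expansion by the denominator's geometric series.
[z^0] = 0;  [z^1] = 1;  [z^2] = 3/2;  [z^3] = 10/3;  [z^4] = 77/12.
So c_4 = f^(4)(0)/4! = 77/12.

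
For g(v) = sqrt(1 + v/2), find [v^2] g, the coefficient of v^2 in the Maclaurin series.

-1/32

g(0) = 1
g′(0) = 1/4
g′′(0) = -1/16
The Taylor polynomial is Σ g^(k)(0)/k! · v^k.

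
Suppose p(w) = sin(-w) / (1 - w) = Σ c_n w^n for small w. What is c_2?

Multiply the numerator's expansion by the denominator's geometric series.

-1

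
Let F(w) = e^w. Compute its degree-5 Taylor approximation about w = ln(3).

F(ln(3)) = 3
F′(ln(3)) = 3
F′′(ln(3)) = 3
F′′′(ln(3)) = 3
F^(4)(ln(3)) = 3
F^(5)(ln(3)) = 3

(w - ln(3))^5/40 + (w - ln(3))^4/8 + (w - ln(3))^3/2 + 3*(w - ln(3))^2/2 + 3*(w - ln(3)) + 3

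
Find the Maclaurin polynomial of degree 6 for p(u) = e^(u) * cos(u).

-u^5/30 - u^4/6 - u^3/3 + u + 1

Multiply the two series term by term and collect like powers.
p(0) = 1
p′(0) = 1
p′′(0) = 0
p′′′(0) = -2
p^(4)(0) = -4
p^(5)(0) = -4
p^(6)(0) = 0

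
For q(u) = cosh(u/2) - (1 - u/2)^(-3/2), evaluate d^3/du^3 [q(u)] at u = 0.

-105/64

Add the two expansions coefficient-wise.
From the series, [u^3] q = -35/128; multiply by 3! = 6 to get -105/64.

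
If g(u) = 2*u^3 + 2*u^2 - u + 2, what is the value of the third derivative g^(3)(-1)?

The coefficient of (u + 1)^3 in the expansion is 2, so g′′′(-1) = 3! * (2) = 12.

12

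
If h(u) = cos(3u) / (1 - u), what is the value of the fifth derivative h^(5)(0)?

-15

Write out both Maclaurin series and multiply, keeping only the needed powers.
From the series, [u^5] h = -1/8; multiply by 5! = 120 to get -15.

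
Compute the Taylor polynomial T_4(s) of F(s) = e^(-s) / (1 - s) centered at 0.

Use 1/(1 - r) = Σ r^k on the denominator, then take the Cauchy product.
F(0) = 1
F′(0) = 0
F′′(0) = 1
F′′′(0) = 2
F^(4)(0) = 9
Then c_k = F^(k)(0)/k! gives each Taylor coefficient.

3*s^4/8 + s^3/3 + s^2/2 + 1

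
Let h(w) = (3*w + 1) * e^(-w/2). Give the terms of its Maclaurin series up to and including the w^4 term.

Distribute the polynomial across the series and collect like powers.
h(0) = 1
h′(0) = 5/2
h′′(0) = -11/4
h′′′(0) = 17/8
h^(4)(0) = -23/16

-23*w^4/384 + 17*w^3/48 - 11*w^2/8 + 5*w/2 + 1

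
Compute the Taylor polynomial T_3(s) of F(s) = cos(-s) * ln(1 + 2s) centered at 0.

5*s^3/3 - 2*s^2 + 2*s

Multiply the two series term by term and collect like powers.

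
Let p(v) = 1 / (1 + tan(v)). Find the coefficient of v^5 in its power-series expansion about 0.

-32/15

Write 1/(1+u) = 1 - u + u^2 - u^3 + ... and substitute the series for u.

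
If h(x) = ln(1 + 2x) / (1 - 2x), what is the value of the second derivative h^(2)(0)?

Multiply the two series term by term and collect like powers.
From the series, [x^2] h = 2; multiply by 2! = 2 to get 4.

4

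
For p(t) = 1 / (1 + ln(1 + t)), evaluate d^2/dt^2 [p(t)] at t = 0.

3

Use the geometric series for the reciprocal, then substitute.
From the series, [t^2] p = 3/2; multiply by 2! = 2 to get 3.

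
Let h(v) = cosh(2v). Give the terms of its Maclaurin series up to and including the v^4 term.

2*v^4/3 + 2*v^2 + 1

[v^0] = 1;  [v^1] = 0;  [v^2] = 2;  [v^3] = 0;  [v^4] = 2/3.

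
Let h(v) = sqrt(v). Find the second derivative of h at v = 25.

The coefficient of (v - 25)^2 in the expansion is -1/1000, so h′′(25) = 2! * (-1/1000) = -1/500.

-1/500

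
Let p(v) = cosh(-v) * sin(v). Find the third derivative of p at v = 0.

2

Multiply the two series term by term and collect like powers.
The coefficient of v^3 in the expansion is 1/3, so p′′′(0) = 3! * (1/3) = 2.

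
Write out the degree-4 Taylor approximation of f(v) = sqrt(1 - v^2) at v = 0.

Differentiate repeatedly and evaluate at the center.
[v^0] = 1;  [v^1] = 0;  [v^2] = -1/2;  [v^3] = 0;  [v^4] = -1/8.

-v^4/8 - v^2/2 + 1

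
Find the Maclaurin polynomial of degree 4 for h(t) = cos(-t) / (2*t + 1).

Multiply the numerator's expansion by the denominator's geometric series.

337*t^4/24 - 7*t^3 + 7*t^2/2 - 2*t + 1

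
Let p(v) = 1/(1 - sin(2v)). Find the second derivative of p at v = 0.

8

Compose series: expand the inner function first, then feed it into the outer expansion.
The coefficient of v^2 in the expansion is 4, so p′′(0) = 2! * (4) = 8.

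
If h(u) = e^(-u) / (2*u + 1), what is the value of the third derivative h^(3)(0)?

-79

Use 1/(1 - r) = Σ r^k on the denominator, then take the Cauchy product.
From the series, [u^3] h = -79/6; multiply by 3! = 6 to get -79.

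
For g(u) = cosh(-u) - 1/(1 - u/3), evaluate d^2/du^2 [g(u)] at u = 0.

7/9

Expand each term separately and add.
From the series, [u^2] g = 7/18; multiply by 2! = 2 to get 7/9.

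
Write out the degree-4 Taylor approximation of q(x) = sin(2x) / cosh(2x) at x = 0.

Invert the denominator's series and multiply.
q(0) = 0
q′(0) = 2
q′′(0) = 0
q′′′(0) = -32
q^(4)(0) = 0

-16*x^3/3 + 2*x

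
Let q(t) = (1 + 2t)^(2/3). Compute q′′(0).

The coefficient of t^2 in the expansion is -4/9, so q′′(0) = 2! * (-4/9) = -8/9.

-8/9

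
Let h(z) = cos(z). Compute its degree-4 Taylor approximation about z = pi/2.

(z - pi/2)^3/6 - (z - pi/2)

h(pi/2) = 0
h′(pi/2) = -1
h′′(pi/2) = 0
h′′′(pi/2) = 1
h^(4)(pi/2) = 0
The Taylor polynomial is Σ h^(k)(pi/2)/k! · (z - pi/2)^k.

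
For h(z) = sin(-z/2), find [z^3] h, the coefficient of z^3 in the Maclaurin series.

1/48

Differentiate repeatedly and evaluate at the center.
h(0) = 0
h′(0) = -1/2
h′′(0) = 0
h′′′(0) = 1/8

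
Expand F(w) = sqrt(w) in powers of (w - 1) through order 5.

F(1) = 1
F′(1) = 1/2
F′′(1) = -1/4
F′′′(1) = 3/8
F^(4)(1) = -15/16
F^(5)(1) = 105/32

7*(w - 1)^5/256 - 5*(w - 1)^4/128 + (w - 1)^3/16 - (w - 1)^2/8 + (w - 1)/2 + 1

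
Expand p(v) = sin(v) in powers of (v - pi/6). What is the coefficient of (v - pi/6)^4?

1/48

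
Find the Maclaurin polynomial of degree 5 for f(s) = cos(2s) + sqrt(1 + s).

7*s^5/256 + 241*s^4/384 + s^3/16 - 17*s^2/8 + s/2 + 2

Add the two expansions coefficient-wise.
f(0) = 2
f′(0) = 1/2
f′′(0) = -17/4
f′′′(0) = 3/8
f^(4)(0) = 241/16
f^(5)(0) = 105/32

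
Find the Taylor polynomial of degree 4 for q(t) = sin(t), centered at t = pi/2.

Apply the Taylor formula c_k = f^(k)(a)/k!.

(t - pi/2)^4/24 - (t - pi/2)^2/2 + 1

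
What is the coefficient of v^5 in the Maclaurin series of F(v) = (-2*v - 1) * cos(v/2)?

Multiply each power in the prefactor through the base expansion.
F(0) = -1
F′(0) = -2
F′′(0) = 1/4
F′′′(0) = 3/2
F^(4)(0) = -1/16
F^(5)(0) = -5/8
So c_5 = F^(5)(0)/5! = -1/192.

-1/192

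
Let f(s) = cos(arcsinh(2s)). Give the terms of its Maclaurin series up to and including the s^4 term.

10*s^4/3 - 2*s^2 + 1

Let u equal the inner series; expand the outer function in u and truncate.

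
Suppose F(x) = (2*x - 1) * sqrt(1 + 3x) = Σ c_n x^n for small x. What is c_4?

837/128

Multiply each power in the prefactor through the base expansion.
[x^0] = -1;  [x^1] = 1/2;  [x^2] = 33/8;  [x^3] = -63/16;  [x^4] = 837/128.
So c_4 = F^(4)(0)/4! = 837/128.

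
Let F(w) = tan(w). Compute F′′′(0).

2

The coefficient of w^3 in the expansion is 1/3, so F′′′(0) = 3! * (1/3) = 2.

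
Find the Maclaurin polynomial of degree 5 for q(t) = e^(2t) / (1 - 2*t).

Use 1/(1 - r) = Σ r^k on the denominator, then take the Cauchy product.
q(0) = 1
q′(0) = 4
q′′(0) = 20
q′′′(0) = 128
q^(4)(0) = 1040
q^(5)(0) = 10432

1304*t^5/15 + 130*t^4/3 + 64*t^3/3 + 10*t^2 + 4*t + 1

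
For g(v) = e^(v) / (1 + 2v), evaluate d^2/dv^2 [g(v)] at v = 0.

Write out both Maclaurin series and multiply, keeping only the needed powers.
The coefficient of v^2 in the expansion is 5/2, so g′′(0) = 2! * (5/2) = 5.

5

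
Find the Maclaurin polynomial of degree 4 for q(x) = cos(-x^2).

Compute the successive derivatives at the expansion point and divide by k!.
q(0) = 1
q′(0) = 0
q′′(0) = 0
q′′′(0) = 0
q^(4)(0) = -12
Then c_k = q^(k)(0)/k! gives each Taylor coefficient.

1 - x^4/2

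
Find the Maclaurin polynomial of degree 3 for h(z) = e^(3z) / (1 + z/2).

Multiply the two series term by term and collect like powers.
h(0) = 1
h′(0) = 5/2
h′′(0) = 13/2
h′′′(0) = 69/4
Dividing each by k! gives the coefficients c_0, ..., c_3.

23*z^3/8 + 13*z^2/4 + 5*z/2 + 1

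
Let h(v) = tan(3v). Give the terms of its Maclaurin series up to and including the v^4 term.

9*v^3 + 3*v

[v^0] = 0;  [v^1] = 3;  [v^2] = 0;  [v^3] = 9;  [v^4] = 0.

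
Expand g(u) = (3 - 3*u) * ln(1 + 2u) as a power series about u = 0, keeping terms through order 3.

14*u^3 - 12*u^2 + 6*u

Multiply each power in the prefactor through the base expansion.
[u^0] = 0;  [u^1] = 6;  [u^2] = -12;  [u^3] = 14.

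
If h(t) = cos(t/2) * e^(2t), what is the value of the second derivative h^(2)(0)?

15/4

Take the Cauchy product of the two expansions.
The coefficient of t^2 in the expansion is 15/8, so h′′(0) = 2! * (15/8) = 15/4.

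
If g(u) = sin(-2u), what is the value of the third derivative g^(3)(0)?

Compute the successive derivatives at the expansion point and divide by k!.
The coefficient of u^3 in the expansion is 4/3, so g′′′(0) = 3! * (4/3) = 8.

8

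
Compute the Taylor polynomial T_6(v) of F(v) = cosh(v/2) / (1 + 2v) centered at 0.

3041761*v^6/46080 - 6337*v^5/192 + 6337*v^4/384 - 33*v^3/4 + 33*v^2/8 - 2*v + 1

Write out both Maclaurin series and multiply, keeping only the needed powers.
F(0) = 1
F′(0) = -2
F′′(0) = 33/4
F′′′(0) = -99/2
F^(4)(0) = 6337/16
F^(5)(0) = -31685/8
F^(6)(0) = 3041761/64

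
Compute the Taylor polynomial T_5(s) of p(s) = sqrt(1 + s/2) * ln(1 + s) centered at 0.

3709*s^5/30720 - 55*s^4/384 + 17*s^3/96 - s^2/4 + s

Write out both Maclaurin series and multiply, keeping only the needed powers.
p(0) = 0
p′(0) = 1
p′′(0) = -1/2
p′′′(0) = 17/16
p^(4)(0) = -55/16
p^(5)(0) = 3709/256
The Taylor polynomial is Σ p^(k)(0)/k! · s^k.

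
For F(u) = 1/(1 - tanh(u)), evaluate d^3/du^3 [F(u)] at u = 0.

4

Plug the Maclaurin series of the inner function into that of the outer and collect terms.
The coefficient of u^3 in the expansion is 2/3, so F′′′(0) = 3! * (2/3) = 4.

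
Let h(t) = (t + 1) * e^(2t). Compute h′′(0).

8

Multiply each power in the prefactor through the base expansion.
The coefficient of t^2 in the expansion is 4, so h′′(0) = 2! * (4) = 8.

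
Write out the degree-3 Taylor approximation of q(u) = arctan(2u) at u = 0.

Differentiate repeatedly and evaluate at the center.
q(0) = 0
q′(0) = 2
q′′(0) = 0
q′′′(0) = -16

-8*u^3/3 + 2*u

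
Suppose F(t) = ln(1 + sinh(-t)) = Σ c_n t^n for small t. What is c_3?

Plug the Maclaurin series of the inner function into that of the outer and collect terms.
F(0) = 0
F′(0) = -1
F′′(0) = -1
F′′′(0) = -3

-1/2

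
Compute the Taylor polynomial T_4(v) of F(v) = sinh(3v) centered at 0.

F(0) = 0
F′(0) = 3
F′′(0) = 0
F′′′(0) = 27
F^(4)(0) = 0

9*v^3/2 + 3*v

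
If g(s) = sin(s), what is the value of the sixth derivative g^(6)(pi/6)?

The coefficient of (s - pi/6)^6 in the expansion is -1/1440, so g^(6)(pi/6) = 6! * (-1/1440) = -1/2.

-1/2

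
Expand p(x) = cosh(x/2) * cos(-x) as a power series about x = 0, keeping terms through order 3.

1 - 3*x^2/8

Expand each factor separately, then convolve coefficients.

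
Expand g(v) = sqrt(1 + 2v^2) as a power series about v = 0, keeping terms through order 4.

-v^4/2 + v^2 + 1

g(0) = 1
g′(0) = 0
g′′(0) = 2
g′′′(0) = 0
g^(4)(0) = -12
The Taylor polynomial is Σ g^(k)(0)/k! · v^k.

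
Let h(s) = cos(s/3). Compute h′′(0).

-1/9

From the series, [s^2] h = -1/18; multiply by 2! = 2 to get -1/9.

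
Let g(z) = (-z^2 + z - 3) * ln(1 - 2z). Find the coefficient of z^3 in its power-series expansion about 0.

Distribute the polynomial across the series and collect like powers.

8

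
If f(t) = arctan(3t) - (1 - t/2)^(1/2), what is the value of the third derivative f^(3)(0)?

Expand each term separately and add.
From the series, [t^3] f = -1151/128; multiply by 3! = 6 to get -3453/64.

-3453/64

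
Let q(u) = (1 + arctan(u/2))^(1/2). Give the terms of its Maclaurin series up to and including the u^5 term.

83*u^5/40960 + 17*u^4/6144 - 5*u^3/384 - u^2/32 + u/4 + 1

Compose series: expand the inner function first, then feed it into the outer expansion.
q(0) = 1
q′(0) = 1/4
q′′(0) = -1/16
q′′′(0) = -5/64
q^(4)(0) = 17/256
q^(5)(0) = 249/1024
The Taylor polynomial is Σ q^(k)(0)/k! · u^k.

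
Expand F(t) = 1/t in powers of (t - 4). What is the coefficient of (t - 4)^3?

[(t - 4)^0] = 1/4;  [(t - 4)^1] = -1/16;  [(t - 4)^2] = 1/64;  [(t - 4)^3] = -1/256.

-1/256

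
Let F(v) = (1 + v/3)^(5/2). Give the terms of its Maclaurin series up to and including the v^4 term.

-5*v^4/10368 + 5*v^3/432 + 5*v^2/24 + 5*v/6 + 1

F(0) = 1
F′(0) = 5/6
F′′(0) = 5/12
F′′′(0) = 5/72
F^(4)(0) = -5/432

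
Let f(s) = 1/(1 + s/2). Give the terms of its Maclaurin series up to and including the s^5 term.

Differentiate repeatedly and evaluate at the center.
[s^0] = 1;  [s^1] = -1/2;  [s^2] = 1/4;  [s^3] = -1/8;  [s^4] = 1/16;  [s^5] = -1/32.

-s^5/32 + s^4/16 - s^3/8 + s^2/4 - s/2 + 1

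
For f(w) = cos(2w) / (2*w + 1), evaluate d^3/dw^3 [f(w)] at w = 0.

-24

Expand 1/(denominator) as a geometric series and multiply by the numerator's series.
The coefficient of w^3 in the expansion is -4, so f′′′(0) = 3! * (-4) = -24.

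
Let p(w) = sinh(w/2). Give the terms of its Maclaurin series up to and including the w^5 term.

Compute the successive derivatives at the expansion point and divide by k!.
[w^0] = 0;  [w^1] = 1/2;  [w^2] = 0;  [w^3] = 1/48;  [w^4] = 0;  [w^5] = 1/3840.

w^5/3840 + w^3/48 + w/2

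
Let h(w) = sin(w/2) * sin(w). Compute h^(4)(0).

Expand each factor separately, then convolve coefficients.
The coefficient of w^4 in the expansion is -5/48, so h^(4)(0) = 4! * (-5/48) = -5/2.

-5/2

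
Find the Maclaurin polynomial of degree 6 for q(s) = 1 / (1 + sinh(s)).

Expand as Σ (-1)^k u^k with u equal to the inner function's series.
q(0) = 1
q′(0) = -1
q′′(0) = 2
q′′′(0) = -7
q^(4)(0) = 32
q^(5)(0) = -181
q^(6)(0) = 1232
Dividing each by k! gives the coefficients c_0, ..., c_6.

77*s^6/45 - 181*s^5/120 + 4*s^4/3 - 7*s^3/6 + s^2 - s + 1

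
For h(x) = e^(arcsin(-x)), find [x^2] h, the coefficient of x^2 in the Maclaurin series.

Let u equal the inner series; expand the outer function in u and truncate.

1/2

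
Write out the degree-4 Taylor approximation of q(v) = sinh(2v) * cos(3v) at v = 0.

-23*v^3/3 + 2*v

Multiply the two series term by term and collect like powers.
q(0) = 0
q′(0) = 2
q′′(0) = 0
q′′′(0) = -46
q^(4)(0) = 0
Then c_k = q^(k)(0)/k! gives each Taylor coefficient.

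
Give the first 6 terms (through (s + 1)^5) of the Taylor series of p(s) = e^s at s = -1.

Compute the successive derivatives at the expansion point and divide by k!.
p(-1) = e^(-1)
p′(-1) = e^(-1)
p′′(-1) = e^(-1)
p′′′(-1) = e^(-1)
p^(4)(-1) = e^(-1)
p^(5)(-1) = e^(-1)

(s + 1)^5*e^(-1)/120 + (s + 1)^4*e^(-1)/24 + (s + 1)^3*e^(-1)/6 + (s + 1)^2*e^(-1)/2 + (s + 1)*e^(-1) + e^(-1)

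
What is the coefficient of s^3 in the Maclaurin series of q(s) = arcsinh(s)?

Differentiate repeatedly and evaluate at the center.
[s^0] = 0;  [s^1] = 1;  [s^2] = 0;  [s^3] = -1/6.

-1/6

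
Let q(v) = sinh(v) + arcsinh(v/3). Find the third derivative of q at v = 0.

26/27

Add the two expansions coefficient-wise.
From the series, [v^3] q = 13/81; multiply by 3! = 6 to get 26/27.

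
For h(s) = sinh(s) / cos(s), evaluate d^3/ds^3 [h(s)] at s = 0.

Invert the denominator's series and multiply.
From the series, [s^3] h = 2/3; multiply by 3! = 6 to get 4.

4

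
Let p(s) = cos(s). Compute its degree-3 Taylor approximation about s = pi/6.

[(s - pi/6)^0] = sqrt(3)/2;  [(s - pi/6)^1] = -1/2;  [(s - pi/6)^2] = -sqrt(3)/4;  [(s - pi/6)^3] = 1/12.

(s - pi/6)^3/12 - sqrt(3)*(s - pi/6)^2/4 - (s - pi/6)/2 + sqrt(3)/2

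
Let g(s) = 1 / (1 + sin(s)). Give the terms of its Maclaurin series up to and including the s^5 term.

Expand as Σ (-1)^k u^k with u equal to the inner function's series.
[s^0] = 1;  [s^1] = -1;  [s^2] = 1;  [s^3] = -5/6;  [s^4] = 2/3;  [s^5] = -61/120.

-61*s^5/120 + 2*s^4/3 - 5*s^3/6 + s^2 - s + 1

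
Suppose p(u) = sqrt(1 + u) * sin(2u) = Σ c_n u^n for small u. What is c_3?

-19/12

Write out both Maclaurin series and multiply, keeping only the needed powers.
p(0) = 0
p′(0) = 2
p′′(0) = 2
p′′′(0) = -19/2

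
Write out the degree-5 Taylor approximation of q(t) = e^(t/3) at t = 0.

Compute the successive derivatives at the expansion point and divide by k!.
q(0) = 1
q′(0) = 1/3
q′′(0) = 1/9
q′′′(0) = 1/27
q^(4)(0) = 1/81
q^(5)(0) = 1/243
The Taylor polynomial is Σ q^(k)(0)/k! · t^k.

t^5/29160 + t^4/1944 + t^3/162 + t^2/18 + t/3 + 1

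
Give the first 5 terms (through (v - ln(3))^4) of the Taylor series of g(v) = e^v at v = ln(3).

[(v - ln(3))^0] = 3;  [(v - ln(3))^1] = 3;  [(v - ln(3))^2] = 3/2;  [(v - ln(3))^3] = 1/2;  [(v - ln(3))^4] = 1/8.

(v - ln(3))^4/8 + (v - ln(3))^3/2 + 3*(v - ln(3))^2/2 + 3*(v - ln(3)) + 3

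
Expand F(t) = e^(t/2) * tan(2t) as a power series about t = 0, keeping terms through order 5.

Expand each factor separately, then convolve coefficients.

4421*t^5/960 + 11*t^4/8 + 35*t^3/12 + t^2 + 2*t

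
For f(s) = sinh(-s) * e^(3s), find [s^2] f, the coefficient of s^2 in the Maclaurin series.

Write out both Maclaurin series and multiply, keeping only the needed powers.

-3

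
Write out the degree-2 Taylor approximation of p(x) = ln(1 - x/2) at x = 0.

p(0) = 0
p′(0) = -1/2
p′′(0) = -1/4

-x^2/8 - x/2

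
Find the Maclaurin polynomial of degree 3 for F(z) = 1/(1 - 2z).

F(0) = 1
F′(0) = 2
F′′(0) = 8
F′′′(0) = 48
The Taylor polynomial is Σ F^(k)(0)/k! · z^k.

8*z^3 + 4*z^2 + 2*z + 1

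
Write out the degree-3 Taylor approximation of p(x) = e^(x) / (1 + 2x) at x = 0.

Multiply the two series term by term and collect like powers.
p(0) = 1
p′(0) = -1
p′′(0) = 5
p′′′(0) = -29

-29*x^3/6 + 5*x^2/2 - x + 1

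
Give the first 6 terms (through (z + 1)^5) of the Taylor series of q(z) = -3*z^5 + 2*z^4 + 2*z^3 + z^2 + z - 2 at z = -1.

q(-1) = 1
q′(-1) = -18
q′′(-1) = 74
q′′′(-1) = -216
q^(4)(-1) = 408
q^(5)(-1) = -360

-3*(z + 1)^5 + 17*(z + 1)^4 - 36*(z + 1)^3 + 37*(z + 1)^2 - 18*(z + 1) + 1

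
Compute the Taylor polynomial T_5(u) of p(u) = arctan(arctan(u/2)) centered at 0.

Let u equal the inner series; expand the outer function in u and truncate.
p(0) = 0
p′(0) = 1/2
p′′(0) = 0
p′′′(0) = -1/2
p^(4)(0) = 0
p^(5)(0) = 11/4
The Taylor polynomial is Σ p^(k)(0)/k! · u^k.

11*u^5/480 - u^3/12 + u/2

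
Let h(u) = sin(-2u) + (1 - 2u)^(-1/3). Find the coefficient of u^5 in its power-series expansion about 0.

13588/3645

Combine the two series term by term.
h(0) = 1
h′(0) = -4/3
h′′(0) = 16/9
h′′′(0) = 440/27
h^(4)(0) = 4480/81
h^(5)(0) = 108704/243
The Taylor polynomial is Σ h^(k)(0)/k! · u^k.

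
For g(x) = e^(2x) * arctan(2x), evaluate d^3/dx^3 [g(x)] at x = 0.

Write out both Maclaurin series and multiply, keeping only the needed powers.
The coefficient of x^3 in the expansion is 4/3, so g′′′(0) = 3! * (4/3) = 8.

8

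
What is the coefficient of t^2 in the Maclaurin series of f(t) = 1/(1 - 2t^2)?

f(0) = 1
f′(0) = 0
f′′(0) = 4
Then c_k = f^(k)(0)/k! gives each Taylor coefficient.

2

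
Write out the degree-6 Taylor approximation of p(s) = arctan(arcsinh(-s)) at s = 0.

-53*s^5/120 + s^3/2 - s

Substitute the inner expansion into the outer series and collect powers.
[s^0] = 0;  [s^1] = -1;  [s^2] = 0;  [s^3] = 1/2;  [s^4] = 0;  [s^5] = -53/120;  [s^6] = 0.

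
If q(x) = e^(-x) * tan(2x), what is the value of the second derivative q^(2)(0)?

Write out both Maclaurin series and multiply, keeping only the needed powers.
The coefficient of x^2 in the expansion is -2, so q′′(0) = 2! * (-2) = -4.

-4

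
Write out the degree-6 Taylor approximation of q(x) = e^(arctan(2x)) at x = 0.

Let u equal the inner series; expand the outer function in u and truncate.

116*x^6/9 + 4*x^5/3 - 14*x^4/3 - 4*x^3/3 + 2*x^2 + 2*x + 1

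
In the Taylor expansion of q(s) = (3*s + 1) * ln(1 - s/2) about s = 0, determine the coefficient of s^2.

-13/8

Shift and add copies of the series according to the polynomial's terms.
q(0) = 0
q′(0) = -1/2
q′′(0) = -13/4
So c_2 = q′′(0)/2! = -13/8.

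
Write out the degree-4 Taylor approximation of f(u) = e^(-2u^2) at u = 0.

2*u^4 - 2*u^2 + 1

f(0) = 1
f′(0) = 0
f′′(0) = -4
f′′′(0) = 0
f^(4)(0) = 48
Dividing each by k! gives the coefficients c_0, ..., c_4.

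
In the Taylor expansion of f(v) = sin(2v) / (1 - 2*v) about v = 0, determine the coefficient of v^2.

4

Expand 1/(denominator) as a geometric series and multiply by the numerator's series.
f(0) = 0
f′(0) = 2
f′′(0) = 8
The Taylor polynomial is Σ f^(k)(0)/k! · v^k.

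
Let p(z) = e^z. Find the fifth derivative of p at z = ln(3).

3

From the series, [(z - ln(3))^5] p = 1/40; multiply by 5! = 120 to get 3.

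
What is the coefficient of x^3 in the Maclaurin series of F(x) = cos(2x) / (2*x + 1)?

-4

Expand 1/(denominator) as a geometric series and multiply by the numerator's series.
[x^0] = 1;  [x^1] = -2;  [x^2] = 2;  [x^3] = -4.
So c_3 = F′′′(0)/3! = -4.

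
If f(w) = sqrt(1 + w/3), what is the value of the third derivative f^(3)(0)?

1/72

The coefficient of w^3 in the expansion is 1/432, so f′′′(0) = 3! * (1/432) = 1/72.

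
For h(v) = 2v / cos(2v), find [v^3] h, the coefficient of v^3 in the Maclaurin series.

4

Write the quotient as an unknown series and match coefficients against numerator = denominator · series.
So c_3 = h′′′(0)/3! = 4.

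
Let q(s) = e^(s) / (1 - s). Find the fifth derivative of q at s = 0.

Multiply the two series term by term and collect like powers.
From the series, [s^5] q = 163/60; multiply by 5! = 120 to get 326.

326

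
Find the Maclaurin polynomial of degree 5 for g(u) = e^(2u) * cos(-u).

-19*u^5/60 - 7*u^4/24 + u^3/3 + 3*u^2/2 + 2*u + 1

Multiply the two series term by term and collect like powers.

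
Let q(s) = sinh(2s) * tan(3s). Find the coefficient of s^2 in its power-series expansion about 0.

6

Take the Cauchy product of the two expansions.
[s^0] = 0;  [s^1] = 0;  [s^2] = 6.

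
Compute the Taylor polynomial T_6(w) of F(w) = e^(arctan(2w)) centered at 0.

Let u equal the inner series; expand the outer function in u and truncate.
[w^0] = 1;  [w^1] = 2;  [w^2] = 2;  [w^3] = -4/3;  [w^4] = -14/3;  [w^5] = 4/3;  [w^6] = 116/9.

116*w^6/9 + 4*w^5/3 - 14*w^4/3 - 4*w^3/3 + 2*w^2 + 2*w + 1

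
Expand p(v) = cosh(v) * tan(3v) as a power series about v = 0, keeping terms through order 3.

Take the Cauchy product of the two expansions.
[v^0] = 0;  [v^1] = 3;  [v^2] = 0;  [v^3] = 21/2.

21*v^3/2 + 3*v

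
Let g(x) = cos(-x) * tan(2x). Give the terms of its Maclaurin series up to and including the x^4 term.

Write out both Maclaurin series and multiply, keeping only the needed powers.
g(0) = 0
g′(0) = 2
g′′(0) = 0
g′′′(0) = 10
g^(4)(0) = 0
Then c_k = g^(k)(0)/k! gives each Taylor coefficient.

5*x^3/3 + 2*x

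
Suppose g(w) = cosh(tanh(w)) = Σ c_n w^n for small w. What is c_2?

Compose series: expand the inner function first, then feed it into the outer expansion.
g(0) = 1
g′(0) = 0
g′′(0) = 1
Dividing each by k! gives the coefficients c_0, ..., c_2.

1/2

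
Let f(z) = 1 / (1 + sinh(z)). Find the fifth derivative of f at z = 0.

-181

Use the geometric series for the reciprocal, then substitute.
The coefficient of z^5 in the expansion is -181/120, so f^(5)(0) = 5! * (-181/120) = -181.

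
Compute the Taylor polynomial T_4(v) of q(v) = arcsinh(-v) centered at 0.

v^3/6 - v

q(0) = 0
q′(0) = -1
q′′(0) = 0
q′′′(0) = 1
q^(4)(0) = 0
Then c_k = q^(k)(0)/k! gives each Taylor coefficient.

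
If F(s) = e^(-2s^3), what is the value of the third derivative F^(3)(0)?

The coefficient of s^3 in the expansion is -2, so F′′′(0) = 3! * (-2) = -12.

-12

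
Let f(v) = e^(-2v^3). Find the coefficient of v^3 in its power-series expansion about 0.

Compute the successive derivatives at the expansion point and divide by k!.
f(0) = 1
f′(0) = 0
f′′(0) = 0
f′′′(0) = -12
Dividing each by k! gives the coefficients c_0, ..., c_3.

-2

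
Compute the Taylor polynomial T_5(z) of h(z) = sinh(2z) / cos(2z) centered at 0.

Invert the denominator's series and multiply.
[z^0] = 0;  [z^1] = 2;  [z^2] = 0;  [z^3] = 16/3;  [z^4] = 0;  [z^5] = 48/5.

48*z^5/5 + 16*z^3/3 + 2*z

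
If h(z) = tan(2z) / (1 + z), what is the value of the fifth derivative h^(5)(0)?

Multiply the two series term by term and collect like powers.
The coefficient of z^5 in the expansion is 134/15, so h^(5)(0) = 5! * (134/15) = 1072.

1072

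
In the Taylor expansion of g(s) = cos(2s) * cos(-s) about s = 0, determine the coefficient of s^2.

-5/2

Write out both Maclaurin series and multiply, keeping only the needed powers.
g(0) = 1
g′(0) = 0
g′′(0) = -5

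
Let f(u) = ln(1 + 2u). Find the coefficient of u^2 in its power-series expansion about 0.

-2

Compute the successive derivatives at the expansion point and divide by k!.
f(0) = 0
f′(0) = 2
f′′(0) = -4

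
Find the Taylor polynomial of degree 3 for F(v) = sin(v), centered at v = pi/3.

-(v - pi/3)^3/12 - sqrt(3)*(v - pi/3)^2/4 + (v - pi/3)/2 + sqrt(3)/2

F(pi/3) = sqrt(3)/2
F′(pi/3) = 1/2
F′′(pi/3) = -sqrt(3)/2
F′′′(pi/3) = -1/2
Dividing each by k! gives the coefficients c_0, ..., c_3.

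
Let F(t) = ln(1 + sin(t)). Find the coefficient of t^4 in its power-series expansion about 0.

-1/12

Plug the Maclaurin series of the inner function into that of the outer and collect terms.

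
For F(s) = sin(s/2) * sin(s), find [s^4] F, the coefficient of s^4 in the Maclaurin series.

-5/48

Expand each factor separately, then convolve coefficients.
F(0) = 0
F′(0) = 0
F′′(0) = 1
F′′′(0) = 0
F^(4)(0) = -5/2
The Taylor polynomial is Σ F^(k)(0)/k! · s^k.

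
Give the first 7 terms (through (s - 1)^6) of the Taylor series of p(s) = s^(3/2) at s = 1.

7*(s - 1)^6/1024 - 3*(s - 1)^5/256 + 3*(s - 1)^4/128 - (s - 1)^3/16 + 3*(s - 1)^2/8 + 3*(s - 1)/2 + 1

Differentiate repeatedly and evaluate at the center.
[(s - 1)^0] = 1;  [(s - 1)^1] = 3/2;  [(s - 1)^2] = 3/8;  [(s - 1)^3] = -1/16;  [(s - 1)^4] = 3/128;  [(s - 1)^5] = -3/256;  [(s - 1)^6] = 7/1024.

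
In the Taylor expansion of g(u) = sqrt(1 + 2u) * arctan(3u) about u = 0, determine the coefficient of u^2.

Expand each factor separately, then convolve coefficients.
So c_2 = g′′(0)/2! = 3.

3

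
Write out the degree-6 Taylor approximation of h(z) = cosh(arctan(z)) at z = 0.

Substitute the inner expansion into the outer series and collect powers.
h(0) = 1
h′(0) = 0
h′′(0) = 1
h′′′(0) = 0
h^(4)(0) = -7
h^(5)(0) = 0
h^(6)(0) = 145
Then c_k = h^(k)(0)/k! gives each Taylor coefficient.

29*z^6/144 - 7*z^4/24 + z^2/2 + 1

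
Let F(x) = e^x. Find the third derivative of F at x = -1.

e^(-1)

The coefficient of (x + 1)^3 in the expansion is e^(-1)/6, so F′′′(-1) = 3! * (e^(-1)/6) = e^(-1).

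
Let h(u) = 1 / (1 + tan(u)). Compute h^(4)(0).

Write 1/(1+u) = 1 - u + u^2 - u^3 + ... and substitute the series for u.
The coefficient of u^4 in the expansion is 5/3, so h^(4)(0) = 4! * (5/3) = 40.

40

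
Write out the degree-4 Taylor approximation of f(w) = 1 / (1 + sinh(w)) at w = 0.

Write 1/(1+u) = 1 - u + u^2 - u^3 + ... and substitute the series for u.
[w^0] = 1;  [w^1] = -1;  [w^2] = 1;  [w^3] = -7/6;  [w^4] = 4/3.

4*w^4/3 - 7*w^3/6 + w^2 - w + 1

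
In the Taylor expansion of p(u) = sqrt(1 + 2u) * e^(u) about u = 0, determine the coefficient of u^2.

1

Take the Cauchy product of the two expansions.
p(0) = 1
p′(0) = 2
p′′(0) = 2
So c_2 = p′′(0)/2! = 1.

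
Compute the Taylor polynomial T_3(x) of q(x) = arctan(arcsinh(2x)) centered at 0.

Let u equal the inner series; expand the outer function in u and truncate.

-4*x^3 + 2*x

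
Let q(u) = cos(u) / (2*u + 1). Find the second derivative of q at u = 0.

Expand 1/(denominator) as a geometric series and multiply by the numerator's series.
From the series, [u^2] q = 7/2; multiply by 2! = 2 to get 7.

7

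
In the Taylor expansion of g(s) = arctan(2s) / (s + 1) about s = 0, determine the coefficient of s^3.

Expand 1/(denominator) as a geometric series and multiply by the numerator's series.
[s^0] = 0;  [s^1] = 2;  [s^2] = -2;  [s^3] = -2/3.

-2/3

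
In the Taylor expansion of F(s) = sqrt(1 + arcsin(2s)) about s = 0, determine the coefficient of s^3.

7/6

Compose series: expand the inner function first, then feed it into the outer expansion.
[s^0] = 1;  [s^1] = 1;  [s^2] = -1/2;  [s^3] = 7/6.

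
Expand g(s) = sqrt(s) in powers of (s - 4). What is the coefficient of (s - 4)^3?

[(s - 4)^0] = 2;  [(s - 4)^1] = 1/4;  [(s - 4)^2] = -1/64;  [(s - 4)^3] = 1/512.

1/512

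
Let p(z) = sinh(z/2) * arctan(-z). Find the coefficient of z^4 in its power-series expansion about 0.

7/48

Write out both Maclaurin series and multiply, keeping only the needed powers.
So c_4 = p^(4)(0)/4! = 7/48.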